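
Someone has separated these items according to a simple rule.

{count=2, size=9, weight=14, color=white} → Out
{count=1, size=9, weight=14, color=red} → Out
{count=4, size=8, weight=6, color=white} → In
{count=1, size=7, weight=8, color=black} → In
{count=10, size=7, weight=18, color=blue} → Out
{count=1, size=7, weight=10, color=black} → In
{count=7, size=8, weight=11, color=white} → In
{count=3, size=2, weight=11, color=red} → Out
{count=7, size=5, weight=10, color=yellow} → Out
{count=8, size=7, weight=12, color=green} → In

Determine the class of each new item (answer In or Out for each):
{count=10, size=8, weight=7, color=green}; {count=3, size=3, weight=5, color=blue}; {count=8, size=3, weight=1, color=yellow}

In, Out, Out

The distinguishing property — weight ≤ 12 AND size ≥ 7 — holds for all the 'In' cases and none of the 'Out' cases.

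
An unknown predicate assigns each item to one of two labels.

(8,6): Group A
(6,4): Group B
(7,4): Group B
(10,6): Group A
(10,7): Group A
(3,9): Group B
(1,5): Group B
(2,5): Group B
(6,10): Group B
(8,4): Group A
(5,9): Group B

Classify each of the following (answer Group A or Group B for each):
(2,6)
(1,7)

Rule: first ≥ 8. This holds for each 'Group A' example and fails for each 'Group B' one.
(2,6) → first 2 → Group B. (1,7) → first 1 → Group B.

Group B, Group B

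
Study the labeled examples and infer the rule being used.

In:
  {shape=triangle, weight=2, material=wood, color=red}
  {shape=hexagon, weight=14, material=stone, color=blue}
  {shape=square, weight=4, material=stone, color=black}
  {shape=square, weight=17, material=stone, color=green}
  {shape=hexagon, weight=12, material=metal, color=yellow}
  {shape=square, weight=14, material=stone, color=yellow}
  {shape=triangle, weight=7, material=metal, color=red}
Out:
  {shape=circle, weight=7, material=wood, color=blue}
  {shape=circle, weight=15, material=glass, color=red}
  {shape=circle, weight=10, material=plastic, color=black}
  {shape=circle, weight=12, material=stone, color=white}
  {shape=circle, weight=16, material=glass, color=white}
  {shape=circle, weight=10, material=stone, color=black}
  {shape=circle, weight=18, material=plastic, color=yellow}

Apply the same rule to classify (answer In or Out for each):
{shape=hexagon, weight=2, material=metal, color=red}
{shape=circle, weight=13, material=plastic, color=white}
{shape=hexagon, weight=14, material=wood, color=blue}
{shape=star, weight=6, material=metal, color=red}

In, Out, In, In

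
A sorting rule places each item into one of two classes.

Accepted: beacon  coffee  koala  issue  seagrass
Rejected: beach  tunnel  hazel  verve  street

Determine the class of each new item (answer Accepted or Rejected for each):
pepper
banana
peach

The simplest hypothesis consistent with all the labels is: has ≥ 3 vowels.
pepper: 2 vowels, does not satisfy this → Rejected.
banana: 3 vowels, qualifies → Accepted.
peach: 2 vowels, does not satisfy this → Rejected.

Rejected, Accepted, Rejected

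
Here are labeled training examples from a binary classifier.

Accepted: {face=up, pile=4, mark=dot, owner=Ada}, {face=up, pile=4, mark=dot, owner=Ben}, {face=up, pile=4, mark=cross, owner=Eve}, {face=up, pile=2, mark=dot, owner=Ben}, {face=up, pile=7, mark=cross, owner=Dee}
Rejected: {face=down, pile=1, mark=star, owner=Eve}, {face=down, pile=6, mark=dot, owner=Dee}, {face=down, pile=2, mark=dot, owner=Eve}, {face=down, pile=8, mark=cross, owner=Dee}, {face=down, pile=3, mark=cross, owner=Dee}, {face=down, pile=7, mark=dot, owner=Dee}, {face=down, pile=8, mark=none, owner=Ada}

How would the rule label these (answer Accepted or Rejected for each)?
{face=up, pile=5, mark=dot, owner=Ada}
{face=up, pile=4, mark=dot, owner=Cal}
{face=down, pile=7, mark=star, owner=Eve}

Accepted, Accepted, Rejected

Comparing the two groups points to one rule — face is up.
{face=up, pile=5, mark=dot, owner=Ada} — face is up, hence Accepted. {face=up, pile=4, mark=dot, owner=Cal} — face is up, hence Accepted. {face=down, pile=7, mark=star, owner=Eve} — face is down, hence Rejected.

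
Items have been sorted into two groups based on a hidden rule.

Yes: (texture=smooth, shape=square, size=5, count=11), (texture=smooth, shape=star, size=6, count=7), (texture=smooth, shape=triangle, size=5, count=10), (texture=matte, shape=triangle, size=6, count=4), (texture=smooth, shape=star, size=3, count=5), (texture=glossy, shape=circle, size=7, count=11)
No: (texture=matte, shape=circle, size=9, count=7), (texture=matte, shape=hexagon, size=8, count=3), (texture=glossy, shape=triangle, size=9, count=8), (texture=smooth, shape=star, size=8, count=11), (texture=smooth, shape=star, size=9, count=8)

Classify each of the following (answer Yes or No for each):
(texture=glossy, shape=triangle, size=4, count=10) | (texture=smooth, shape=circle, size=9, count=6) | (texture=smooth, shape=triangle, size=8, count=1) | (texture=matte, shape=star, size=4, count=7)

Rule: size ≤ 7. This holds for each 'Yes' example and fails for each 'No' one.
(texture=glossy, shape=triangle, size=4, count=10) → size = 4 → Yes.
(texture=smooth, shape=circle, size=9, count=6) → size = 9 → No.
(texture=smooth, shape=triangle, size=8, count=1) → size = 8 → No.
(texture=matte, shape=star, size=4, count=7) → size = 4 → Yes.

Yes, No, No, Yes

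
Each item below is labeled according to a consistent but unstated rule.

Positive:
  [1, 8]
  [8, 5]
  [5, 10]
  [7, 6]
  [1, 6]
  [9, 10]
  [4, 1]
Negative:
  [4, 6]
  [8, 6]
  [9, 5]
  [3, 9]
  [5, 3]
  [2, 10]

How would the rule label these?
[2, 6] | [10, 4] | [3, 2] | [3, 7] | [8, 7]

Negative, Negative, Positive, Negative, Positive

The common property of the 'Positive' items is: sum is odd. No 'Negative' item has it.
Negative: [2, 6], since 2+6 = 8. Negative: [10, 4], since 10+4 = 14. Positive: [3, 2], since 3+2 = 5. Negative: [3, 7], since 3+7 = 10. Positive: [8, 7], since 8+7 = 15.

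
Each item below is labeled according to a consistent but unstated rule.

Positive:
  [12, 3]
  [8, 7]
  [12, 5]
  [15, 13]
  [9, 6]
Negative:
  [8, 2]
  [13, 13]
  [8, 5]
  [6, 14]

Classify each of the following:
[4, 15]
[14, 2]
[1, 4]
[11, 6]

Negative, Positive, Negative, Positive

The classifier is using: first > second AND sum ≥ 15.
[4, 15]: 4 < 15, 4+15 = 19, doesn't match → Negative. [14, 2]: 14 > 2, 14+2 = 16, has this property → Positive. [1, 4]: 1 < 4, 1+4 = 5, doesn't match → Negative. [11, 6]: 11 > 6, 11+6 = 17, has this property → Positive.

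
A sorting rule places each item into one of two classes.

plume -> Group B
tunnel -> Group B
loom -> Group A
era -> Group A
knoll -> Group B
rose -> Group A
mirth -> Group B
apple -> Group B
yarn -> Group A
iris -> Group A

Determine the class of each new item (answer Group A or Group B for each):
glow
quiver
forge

Group A, Group B, Group B

The classifier is using: length ≤ 4.
glow — length 4, hence Group A. quiver — length 6, hence Group B. forge — length 5, hence Group B.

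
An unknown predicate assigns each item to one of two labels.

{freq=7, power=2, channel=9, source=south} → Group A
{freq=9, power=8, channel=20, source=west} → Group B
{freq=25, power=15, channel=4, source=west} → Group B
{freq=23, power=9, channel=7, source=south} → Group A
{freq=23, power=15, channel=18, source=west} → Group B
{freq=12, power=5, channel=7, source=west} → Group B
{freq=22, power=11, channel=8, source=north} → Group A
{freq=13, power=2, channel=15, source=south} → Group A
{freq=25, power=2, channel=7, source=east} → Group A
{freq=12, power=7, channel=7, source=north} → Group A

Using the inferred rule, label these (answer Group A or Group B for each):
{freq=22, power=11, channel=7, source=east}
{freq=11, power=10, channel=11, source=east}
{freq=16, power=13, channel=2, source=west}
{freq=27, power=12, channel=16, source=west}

Every 'Group A' example satisfies: source is not west. None of the 'Group B' examples do.
{freq=22, power=11, channel=7, source=east}: Group A (source is east). {freq=11, power=10, channel=11, source=east}: Group A (source is east). {freq=16, power=13, channel=2, source=west}: Group B (source is west). {freq=27, power=12, channel=16, source=west}: Group B (source is west).

Group A, Group A, Group B, Group B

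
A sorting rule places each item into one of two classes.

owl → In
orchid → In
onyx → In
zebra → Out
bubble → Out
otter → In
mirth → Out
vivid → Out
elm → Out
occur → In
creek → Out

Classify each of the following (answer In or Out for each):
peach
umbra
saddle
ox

Out, Out, Out, In

The simplest hypothesis consistent with all the labels is: contains 'o'.
peach → no 'o' → Out.
umbra → no 'o' → Out.
saddle → no 'o' → Out.
ox → has 'o' → In.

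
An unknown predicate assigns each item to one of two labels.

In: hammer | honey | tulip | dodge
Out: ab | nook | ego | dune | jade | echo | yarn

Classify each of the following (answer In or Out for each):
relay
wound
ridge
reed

In, In, In, Out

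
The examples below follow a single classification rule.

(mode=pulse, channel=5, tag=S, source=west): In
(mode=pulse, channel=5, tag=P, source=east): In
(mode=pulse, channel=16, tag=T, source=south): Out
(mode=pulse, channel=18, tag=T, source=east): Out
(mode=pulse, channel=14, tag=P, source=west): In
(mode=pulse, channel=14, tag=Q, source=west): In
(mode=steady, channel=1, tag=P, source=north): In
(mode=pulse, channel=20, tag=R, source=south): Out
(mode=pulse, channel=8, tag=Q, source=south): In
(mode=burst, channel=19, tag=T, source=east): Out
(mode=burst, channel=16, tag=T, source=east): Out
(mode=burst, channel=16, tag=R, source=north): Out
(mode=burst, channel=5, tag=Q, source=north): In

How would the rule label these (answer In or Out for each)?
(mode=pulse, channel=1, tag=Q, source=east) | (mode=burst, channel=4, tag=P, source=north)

In, In

All 'In' examples share one property — channel ≤ 14 — and every 'Out' example lacks it.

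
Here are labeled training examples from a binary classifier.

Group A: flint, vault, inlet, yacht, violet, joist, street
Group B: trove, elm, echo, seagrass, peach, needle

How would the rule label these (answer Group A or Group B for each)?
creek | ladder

The pattern is that an item is 'Group A' exactly when: ends with 't'.

Group B, Group B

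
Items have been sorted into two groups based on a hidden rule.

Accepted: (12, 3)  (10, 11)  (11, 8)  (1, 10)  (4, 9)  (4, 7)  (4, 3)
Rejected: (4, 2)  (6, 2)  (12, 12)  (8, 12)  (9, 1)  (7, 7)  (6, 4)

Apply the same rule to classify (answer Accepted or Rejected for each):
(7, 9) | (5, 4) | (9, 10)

Rejected, Accepted, Accepted

Rule: sum is odd. This holds for each 'Accepted' example and fails for each 'Rejected' one.
(7, 9) — 7+9 = 16, hence Rejected. (5, 4) — 5+4 = 9, hence Accepted. (9, 10) — 9+10 = 19, hence Accepted.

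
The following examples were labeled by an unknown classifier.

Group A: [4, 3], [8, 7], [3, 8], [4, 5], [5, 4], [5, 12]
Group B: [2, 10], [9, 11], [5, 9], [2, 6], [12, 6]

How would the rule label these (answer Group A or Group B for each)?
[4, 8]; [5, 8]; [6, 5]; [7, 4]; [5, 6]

Group B, Group A, Group A, Group A, Group A

Checking candidate rules against both groups, what survives is: sum is odd.
[4, 8]: 4+8 = 12 — fails the rule, so Group B. [5, 8]: 5+8 = 13 — satisfies this, so Group A. [6, 5]: 6+5 = 11 — satisfies this, so Group A. [7, 4]: 7+4 = 11 — satisfies this, so Group A. [5, 6]: 5+6 = 11 — satisfies this, so Group A.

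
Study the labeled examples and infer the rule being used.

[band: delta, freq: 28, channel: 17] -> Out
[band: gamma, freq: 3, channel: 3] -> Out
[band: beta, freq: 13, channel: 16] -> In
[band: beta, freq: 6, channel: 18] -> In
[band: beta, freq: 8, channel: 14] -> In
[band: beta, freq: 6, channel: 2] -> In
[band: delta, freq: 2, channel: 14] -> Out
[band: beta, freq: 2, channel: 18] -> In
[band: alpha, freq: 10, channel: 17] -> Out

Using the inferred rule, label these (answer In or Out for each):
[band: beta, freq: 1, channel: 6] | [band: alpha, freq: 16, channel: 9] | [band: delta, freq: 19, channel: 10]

In, Out, Out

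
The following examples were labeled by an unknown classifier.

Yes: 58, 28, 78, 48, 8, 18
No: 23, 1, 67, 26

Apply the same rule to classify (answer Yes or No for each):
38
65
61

Yes, No, No

A rule that fits every label: ends in digit 8 — true of each 'Yes' example, false of each 'No' one.
Yes: 38, since last digit 8.
No: 65, since last digit 5.
No: 61, since last digit 1.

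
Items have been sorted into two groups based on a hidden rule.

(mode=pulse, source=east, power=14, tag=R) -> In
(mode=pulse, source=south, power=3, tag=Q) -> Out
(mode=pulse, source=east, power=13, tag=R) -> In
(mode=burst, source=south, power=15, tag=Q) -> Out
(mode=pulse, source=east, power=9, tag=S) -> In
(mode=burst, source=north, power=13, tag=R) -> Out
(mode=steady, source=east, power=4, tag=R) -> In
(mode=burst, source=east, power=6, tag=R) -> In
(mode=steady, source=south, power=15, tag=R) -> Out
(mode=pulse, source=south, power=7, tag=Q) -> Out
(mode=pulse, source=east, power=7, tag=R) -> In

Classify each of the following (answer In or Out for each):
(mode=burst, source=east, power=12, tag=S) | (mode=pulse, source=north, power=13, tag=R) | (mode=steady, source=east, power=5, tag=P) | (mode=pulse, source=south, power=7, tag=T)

Looking at the examples, the only property every 'In' case has and every 'Out' case lacks is: source is east.
(mode=burst, source=east, power=12, tag=S): source is east — matches, so In. (mode=pulse, source=north, power=13, tag=R): source is north — does not satisfy this, so Out. (mode=steady, source=east, power=5, tag=P): source is east — matches, so In. (mode=pulse, source=south, power=7, tag=T): source is south — does not satisfy this, so Out.

In, Out, In, Out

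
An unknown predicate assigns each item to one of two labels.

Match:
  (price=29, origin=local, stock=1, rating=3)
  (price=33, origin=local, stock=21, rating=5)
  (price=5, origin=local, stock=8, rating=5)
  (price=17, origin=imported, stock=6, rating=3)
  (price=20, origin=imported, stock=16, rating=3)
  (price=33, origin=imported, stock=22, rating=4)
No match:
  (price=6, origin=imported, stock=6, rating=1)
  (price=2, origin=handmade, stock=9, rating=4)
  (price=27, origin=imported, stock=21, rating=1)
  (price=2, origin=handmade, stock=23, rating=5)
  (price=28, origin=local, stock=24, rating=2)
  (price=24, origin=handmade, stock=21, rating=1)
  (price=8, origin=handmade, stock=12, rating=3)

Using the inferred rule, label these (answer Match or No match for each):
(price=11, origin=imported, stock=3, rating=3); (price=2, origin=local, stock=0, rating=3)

The pattern is that an item is 'Match' exactly when: origin is not handmade AND rating ≥ 3.
Match: (price=11, origin=imported, stock=3, rating=3), since origin is imported, rating = 3. Match: (price=2, origin=local, stock=0, rating=3), since origin is local, rating = 3.

Match, Match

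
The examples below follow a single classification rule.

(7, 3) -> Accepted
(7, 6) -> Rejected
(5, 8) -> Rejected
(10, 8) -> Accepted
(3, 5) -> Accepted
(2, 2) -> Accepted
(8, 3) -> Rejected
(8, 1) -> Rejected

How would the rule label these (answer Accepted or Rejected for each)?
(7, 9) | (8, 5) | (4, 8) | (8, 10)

Accepted, Rejected, Accepted, Accepted

The distinguishing property — sum is even — holds for all the 'Accepted' cases and none of the 'Rejected' cases.
(7, 9): Accepted (7+9 = 16).
(8, 5): Rejected (8+5 = 13).
(4, 8): Accepted (4+8 = 12).
(8, 10): Accepted (8+10 = 18).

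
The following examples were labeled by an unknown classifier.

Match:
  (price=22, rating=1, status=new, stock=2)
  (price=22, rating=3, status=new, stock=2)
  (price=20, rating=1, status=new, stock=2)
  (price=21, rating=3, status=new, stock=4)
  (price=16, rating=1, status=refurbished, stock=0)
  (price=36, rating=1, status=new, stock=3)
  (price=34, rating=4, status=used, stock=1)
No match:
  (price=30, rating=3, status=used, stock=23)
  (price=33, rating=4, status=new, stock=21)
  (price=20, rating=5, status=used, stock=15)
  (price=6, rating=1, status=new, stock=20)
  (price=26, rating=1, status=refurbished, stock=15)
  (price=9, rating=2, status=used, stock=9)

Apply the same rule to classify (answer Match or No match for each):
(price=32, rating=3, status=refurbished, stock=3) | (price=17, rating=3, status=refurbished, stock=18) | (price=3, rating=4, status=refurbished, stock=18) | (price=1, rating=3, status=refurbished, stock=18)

Match, No match, No match, No match

'Match' ⟺ stock ≤ 4.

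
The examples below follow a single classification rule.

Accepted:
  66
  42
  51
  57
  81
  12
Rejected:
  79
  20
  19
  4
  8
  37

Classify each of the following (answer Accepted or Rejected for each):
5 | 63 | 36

Rejected, Accepted, Accepted

'Accepted' ⟺ multiple of 3.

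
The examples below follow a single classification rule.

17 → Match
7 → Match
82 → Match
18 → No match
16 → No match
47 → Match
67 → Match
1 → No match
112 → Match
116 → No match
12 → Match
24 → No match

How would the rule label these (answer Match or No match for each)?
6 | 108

Checking candidate rules against both groups, what survives is: ≡ 2 (mod 5).
6 — 6 mod 5 = 1, hence No match.
108 — 108 mod 5 = 3, hence No match.

No match, No match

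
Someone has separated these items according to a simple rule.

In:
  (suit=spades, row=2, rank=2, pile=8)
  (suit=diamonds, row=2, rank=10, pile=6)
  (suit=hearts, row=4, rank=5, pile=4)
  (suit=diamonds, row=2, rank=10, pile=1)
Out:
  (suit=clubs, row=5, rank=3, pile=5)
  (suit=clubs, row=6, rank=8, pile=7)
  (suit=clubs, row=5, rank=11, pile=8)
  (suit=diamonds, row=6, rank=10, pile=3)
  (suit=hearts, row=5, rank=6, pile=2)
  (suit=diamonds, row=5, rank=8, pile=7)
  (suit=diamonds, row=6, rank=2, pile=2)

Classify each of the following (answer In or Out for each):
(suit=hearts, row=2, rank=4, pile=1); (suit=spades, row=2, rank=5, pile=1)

One predicate separates the groups cleanly: row ≤ 4.
(suit=hearts, row=2, rank=4, pile=1) — row = 2, hence In. (suit=spades, row=2, rank=5, pile=1) — row = 2, hence In.

In, In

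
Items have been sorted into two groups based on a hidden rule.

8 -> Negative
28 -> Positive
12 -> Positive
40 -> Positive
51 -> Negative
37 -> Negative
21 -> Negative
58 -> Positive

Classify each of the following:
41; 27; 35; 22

Negative, Negative, Negative, Positive

'Positive' ⟺ even AND at least 12.
41: Negative (41 is odd, 41 ≥ 12).
27: Negative (27 is odd, 27 ≥ 12).
35: Negative (35 is odd, 35 ≥ 12).
22: Positive (22 is even, 22 ≥ 12).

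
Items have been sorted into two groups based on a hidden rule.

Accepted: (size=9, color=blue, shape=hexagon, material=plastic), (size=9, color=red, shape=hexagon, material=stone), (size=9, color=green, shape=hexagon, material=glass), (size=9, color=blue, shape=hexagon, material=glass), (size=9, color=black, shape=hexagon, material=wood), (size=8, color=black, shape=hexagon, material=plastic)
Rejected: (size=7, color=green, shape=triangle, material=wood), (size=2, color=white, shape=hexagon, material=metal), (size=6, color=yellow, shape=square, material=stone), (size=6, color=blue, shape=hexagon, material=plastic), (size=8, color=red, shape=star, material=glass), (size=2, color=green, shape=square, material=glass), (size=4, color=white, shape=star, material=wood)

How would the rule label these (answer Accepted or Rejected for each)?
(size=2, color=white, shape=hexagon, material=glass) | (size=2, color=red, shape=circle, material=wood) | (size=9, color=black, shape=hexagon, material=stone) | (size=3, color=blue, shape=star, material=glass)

A rule that fits every label: shape is hexagon AND size ≥ 7 — true of each 'Accepted' example, false of each 'Rejected' one.
Rejected: (size=2, color=white, shape=hexagon, material=glass), since shape is hexagon, size = 2. Rejected: (size=2, color=red, shape=circle, material=wood), since shape is circle, size = 2. Accepted: (size=9, color=black, shape=hexagon, material=stone), since shape is hexagon, size = 9. Rejected: (size=3, color=blue, shape=star, material=glass), since shape is star, size = 3.

Rejected, Rejected, Accepted, Rejected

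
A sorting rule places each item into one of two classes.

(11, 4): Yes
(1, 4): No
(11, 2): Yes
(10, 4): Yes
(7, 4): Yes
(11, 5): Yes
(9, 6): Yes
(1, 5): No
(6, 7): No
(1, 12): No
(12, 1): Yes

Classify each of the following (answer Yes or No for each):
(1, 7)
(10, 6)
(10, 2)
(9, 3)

The common property of the 'Yes' items is: first > second. No 'No' item has it.
(1, 7): No (1 < 7).
(10, 6): Yes (10 > 6).
(10, 2): Yes (10 > 2).
(9, 3): Yes (9 > 3).

No, Yes, Yes, Yes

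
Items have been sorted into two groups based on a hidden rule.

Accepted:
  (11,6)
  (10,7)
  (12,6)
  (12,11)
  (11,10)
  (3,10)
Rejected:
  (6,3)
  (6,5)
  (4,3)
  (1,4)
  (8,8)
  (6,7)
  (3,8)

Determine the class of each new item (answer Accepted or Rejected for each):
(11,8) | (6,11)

All 'Accepted' examples share one property — max ≥ 10 — and every 'Rejected' example lacks it.
Accepted: (11,8), since max 11. Accepted: (6,11), since max 11.

Accepted, Accepted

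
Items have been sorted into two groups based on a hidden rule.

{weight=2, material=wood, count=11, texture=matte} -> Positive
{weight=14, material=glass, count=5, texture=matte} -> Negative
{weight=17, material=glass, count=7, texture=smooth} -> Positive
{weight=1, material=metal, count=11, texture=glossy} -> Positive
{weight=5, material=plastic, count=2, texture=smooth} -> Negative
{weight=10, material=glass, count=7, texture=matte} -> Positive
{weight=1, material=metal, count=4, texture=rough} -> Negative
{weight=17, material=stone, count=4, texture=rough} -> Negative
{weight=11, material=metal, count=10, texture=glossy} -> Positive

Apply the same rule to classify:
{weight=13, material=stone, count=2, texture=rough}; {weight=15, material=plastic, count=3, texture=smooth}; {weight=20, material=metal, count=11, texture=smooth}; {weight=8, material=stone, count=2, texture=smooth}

The classifier is using: count ≥ 7.
{weight=13, material=stone, count=2, texture=rough}: Negative (count = 2).
{weight=15, material=plastic, count=3, texture=smooth}: Negative (count = 3).
{weight=20, material=metal, count=11, texture=smooth}: Positive (count = 11).
{weight=8, material=stone, count=2, texture=smooth}: Negative (count = 2).

Negative, Negative, Positive, Negative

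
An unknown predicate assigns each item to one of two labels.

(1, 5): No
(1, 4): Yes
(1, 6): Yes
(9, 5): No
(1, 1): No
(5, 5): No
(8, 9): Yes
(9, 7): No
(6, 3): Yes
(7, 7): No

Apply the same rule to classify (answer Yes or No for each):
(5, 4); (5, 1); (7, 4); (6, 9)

The pattern is that an item is 'Yes' exactly when: sum is odd.
(5, 4) → 5+4 = 9 → Yes. (5, 1) → 5+1 = 6 → No. (7, 4) → 7+4 = 11 → Yes. (6, 9) → 6+9 = 15 → Yes.

Yes, No, Yes, Yes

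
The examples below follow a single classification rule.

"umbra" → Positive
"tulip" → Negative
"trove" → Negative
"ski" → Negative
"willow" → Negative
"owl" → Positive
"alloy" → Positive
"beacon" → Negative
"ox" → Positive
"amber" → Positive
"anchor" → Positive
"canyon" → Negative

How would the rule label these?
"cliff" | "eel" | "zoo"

Negative, Positive, Negative

Comparing the two groups points to one rule — starts with a vowel.
Negative: "cliff", since starts with 'c'.
Positive: "eel", since starts with 'e'.
Negative: "zoo", since starts with 'z'.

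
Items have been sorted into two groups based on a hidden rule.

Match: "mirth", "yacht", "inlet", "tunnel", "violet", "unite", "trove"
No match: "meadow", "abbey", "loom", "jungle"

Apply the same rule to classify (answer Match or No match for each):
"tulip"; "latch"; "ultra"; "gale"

The classifier is using: contains 't'.
"tulip": Match (has 't'). "latch": Match (has 't'). "ultra": Match (has 't'). "gale": No match (no 't').

Match, Match, Match, No match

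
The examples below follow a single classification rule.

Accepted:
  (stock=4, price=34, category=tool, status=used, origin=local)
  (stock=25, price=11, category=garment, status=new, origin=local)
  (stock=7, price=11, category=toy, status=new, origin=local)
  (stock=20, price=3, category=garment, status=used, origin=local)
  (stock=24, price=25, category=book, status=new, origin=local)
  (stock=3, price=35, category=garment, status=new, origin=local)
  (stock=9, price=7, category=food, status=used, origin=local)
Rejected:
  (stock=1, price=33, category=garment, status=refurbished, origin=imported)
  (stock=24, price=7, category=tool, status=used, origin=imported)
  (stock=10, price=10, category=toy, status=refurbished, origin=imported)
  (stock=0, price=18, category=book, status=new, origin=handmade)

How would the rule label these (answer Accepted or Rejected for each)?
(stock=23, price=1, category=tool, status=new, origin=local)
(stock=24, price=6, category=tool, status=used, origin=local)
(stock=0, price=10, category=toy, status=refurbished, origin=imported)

Accepted, Accepted, Rejected

The simplest hypothesis consistent with all the labels is: origin is local.
Accepted: (stock=23, price=1, category=tool, status=new, origin=local), since origin is local. Accepted: (stock=24, price=6, category=tool, status=used, origin=local), since origin is local. Rejected: (stock=0, price=10, category=toy, status=refurbished, origin=imported), since origin is imported.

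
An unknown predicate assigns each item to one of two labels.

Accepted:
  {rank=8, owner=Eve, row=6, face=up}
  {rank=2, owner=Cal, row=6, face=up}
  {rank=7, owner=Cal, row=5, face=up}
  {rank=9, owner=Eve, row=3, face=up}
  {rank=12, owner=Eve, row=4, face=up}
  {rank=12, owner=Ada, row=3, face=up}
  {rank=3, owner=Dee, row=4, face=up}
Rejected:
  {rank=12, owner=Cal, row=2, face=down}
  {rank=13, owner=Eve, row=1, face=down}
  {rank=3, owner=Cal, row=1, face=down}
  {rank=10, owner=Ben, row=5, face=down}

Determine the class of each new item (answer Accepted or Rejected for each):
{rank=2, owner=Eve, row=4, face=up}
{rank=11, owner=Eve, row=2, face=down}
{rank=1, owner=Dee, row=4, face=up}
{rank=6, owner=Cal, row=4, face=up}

Accepted, Rejected, Accepted, Accepted

All 'Accepted' examples share one property — face is up — and every 'Rejected' example lacks it.
{rank=2, owner=Eve, row=4, face=up} — face is up, hence Accepted.
{rank=11, owner=Eve, row=2, face=down} — face is down, hence Rejected.
{rank=1, owner=Dee, row=4, face=up} — face is up, hence Accepted.
{rank=6, owner=Cal, row=4, face=up} — face is up, hence Accepted.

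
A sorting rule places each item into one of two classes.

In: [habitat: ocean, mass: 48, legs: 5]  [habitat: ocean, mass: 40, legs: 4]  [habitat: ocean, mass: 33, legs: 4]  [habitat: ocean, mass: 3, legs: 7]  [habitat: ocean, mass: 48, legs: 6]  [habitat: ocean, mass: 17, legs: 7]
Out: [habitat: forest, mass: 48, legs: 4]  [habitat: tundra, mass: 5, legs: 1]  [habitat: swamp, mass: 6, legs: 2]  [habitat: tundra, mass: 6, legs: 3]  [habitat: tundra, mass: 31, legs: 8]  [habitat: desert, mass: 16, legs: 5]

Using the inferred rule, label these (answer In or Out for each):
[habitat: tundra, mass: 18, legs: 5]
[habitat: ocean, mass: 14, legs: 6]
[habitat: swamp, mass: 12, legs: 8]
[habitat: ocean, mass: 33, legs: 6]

All 'In' examples share one property — habitat is ocean — and every 'Out' example lacks it.
[habitat: tundra, mass: 18, legs: 5]: habitat is tundra — doesn't qualify, so Out.
[habitat: ocean, mass: 14, legs: 6]: habitat is ocean — satisfies this, so In.
[habitat: swamp, mass: 12, legs: 8]: habitat is swamp — doesn't qualify, so Out.
[habitat: ocean, mass: 33, legs: 6]: habitat is ocean — satisfies this, so In.

Out, In, Out, In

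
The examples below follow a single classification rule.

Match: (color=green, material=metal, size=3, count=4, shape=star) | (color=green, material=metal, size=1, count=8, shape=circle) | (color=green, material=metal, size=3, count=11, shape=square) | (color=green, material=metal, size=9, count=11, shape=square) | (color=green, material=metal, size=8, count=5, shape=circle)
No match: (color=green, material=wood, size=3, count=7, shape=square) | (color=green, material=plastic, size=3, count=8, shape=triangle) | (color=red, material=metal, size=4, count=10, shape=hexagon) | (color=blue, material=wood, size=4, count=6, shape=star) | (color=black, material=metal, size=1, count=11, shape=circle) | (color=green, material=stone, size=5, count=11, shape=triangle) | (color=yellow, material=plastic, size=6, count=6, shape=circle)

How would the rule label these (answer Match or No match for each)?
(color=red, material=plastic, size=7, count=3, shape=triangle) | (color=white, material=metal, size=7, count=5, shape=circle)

No match, No match

Rule: material is metal AND color is green. This holds for each 'Match' example and fails for each 'No match' one.
(color=red, material=plastic, size=7, count=3, shape=triangle): material is plastic, color is red, doesn't qualify → No match.
(color=white, material=metal, size=7, count=5, shape=circle): material is metal, color is white, doesn't qualify → No match.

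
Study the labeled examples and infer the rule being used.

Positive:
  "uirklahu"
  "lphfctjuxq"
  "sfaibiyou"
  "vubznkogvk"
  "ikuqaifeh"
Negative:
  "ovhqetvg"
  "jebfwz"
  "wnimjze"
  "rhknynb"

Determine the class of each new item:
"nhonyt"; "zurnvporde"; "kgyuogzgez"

Negative, Positive, Positive

Looking at the examples, the only property every 'Positive' case has and every 'Negative' case lacks is: contains 'u'.
Negative: "nhonyt", since no 'u'.
Positive: "zurnvporde", since has 'u'.
Positive: "kgyuogzgez", since has 'u'.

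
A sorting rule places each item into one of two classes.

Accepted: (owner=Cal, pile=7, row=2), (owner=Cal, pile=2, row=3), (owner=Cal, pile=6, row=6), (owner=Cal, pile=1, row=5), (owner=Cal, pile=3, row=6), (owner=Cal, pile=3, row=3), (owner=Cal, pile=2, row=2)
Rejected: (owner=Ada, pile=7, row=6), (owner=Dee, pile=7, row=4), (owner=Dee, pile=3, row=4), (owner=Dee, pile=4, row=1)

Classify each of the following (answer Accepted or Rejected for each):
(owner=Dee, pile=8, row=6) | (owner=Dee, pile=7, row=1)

Rejected, Rejected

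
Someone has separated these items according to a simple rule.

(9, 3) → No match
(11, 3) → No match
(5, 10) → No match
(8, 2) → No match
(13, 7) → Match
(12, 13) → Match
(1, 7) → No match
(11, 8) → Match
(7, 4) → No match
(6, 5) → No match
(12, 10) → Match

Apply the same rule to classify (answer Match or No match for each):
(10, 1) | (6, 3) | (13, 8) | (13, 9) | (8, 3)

The pattern is that an item is 'Match' exactly when: sum ≥ 19.
No match: (10, 1), since 10+1 = 11. No match: (6, 3), since 6+3 = 9. Match: (13, 8), since 13+8 = 21. Match: (13, 9), since 13+9 = 22. No match: (8, 3), since 8+3 = 11.

No match, No match, Match, Match, No match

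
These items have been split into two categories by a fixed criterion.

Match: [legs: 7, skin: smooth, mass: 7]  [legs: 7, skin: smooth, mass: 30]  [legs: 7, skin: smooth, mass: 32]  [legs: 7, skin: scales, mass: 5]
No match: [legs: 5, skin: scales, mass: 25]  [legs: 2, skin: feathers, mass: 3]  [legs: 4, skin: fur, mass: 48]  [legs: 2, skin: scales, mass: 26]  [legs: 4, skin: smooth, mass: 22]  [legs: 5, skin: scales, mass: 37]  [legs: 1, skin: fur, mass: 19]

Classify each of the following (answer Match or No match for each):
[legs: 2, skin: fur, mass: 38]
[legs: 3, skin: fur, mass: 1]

No match, No match

The pattern is that an item is 'Match' exactly when: legs = 7.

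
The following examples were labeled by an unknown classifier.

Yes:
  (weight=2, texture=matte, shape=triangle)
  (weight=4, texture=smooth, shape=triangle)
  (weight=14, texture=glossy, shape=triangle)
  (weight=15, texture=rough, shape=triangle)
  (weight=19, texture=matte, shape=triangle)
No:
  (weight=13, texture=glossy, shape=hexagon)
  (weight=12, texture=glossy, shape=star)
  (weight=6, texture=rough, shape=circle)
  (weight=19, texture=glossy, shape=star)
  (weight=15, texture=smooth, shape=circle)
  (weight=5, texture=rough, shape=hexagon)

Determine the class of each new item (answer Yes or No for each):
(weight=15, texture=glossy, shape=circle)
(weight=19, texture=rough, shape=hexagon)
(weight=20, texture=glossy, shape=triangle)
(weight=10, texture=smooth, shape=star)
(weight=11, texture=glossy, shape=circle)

No, No, Yes, No, No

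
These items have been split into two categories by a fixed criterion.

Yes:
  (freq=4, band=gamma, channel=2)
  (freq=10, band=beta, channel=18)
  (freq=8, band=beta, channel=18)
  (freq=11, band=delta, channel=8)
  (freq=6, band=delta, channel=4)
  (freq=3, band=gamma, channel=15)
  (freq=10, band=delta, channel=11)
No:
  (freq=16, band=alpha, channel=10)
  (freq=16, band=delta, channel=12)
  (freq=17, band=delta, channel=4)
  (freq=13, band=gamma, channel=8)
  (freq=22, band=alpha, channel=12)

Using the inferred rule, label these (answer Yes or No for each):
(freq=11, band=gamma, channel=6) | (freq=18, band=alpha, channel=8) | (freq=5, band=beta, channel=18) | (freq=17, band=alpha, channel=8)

Every 'Yes' example satisfies: freq ≤ 11. None of the 'No' examples do.
Yes: (freq=11, band=gamma, channel=6), since freq = 11. No: (freq=18, band=alpha, channel=8), since freq = 18. Yes: (freq=5, band=beta, channel=18), since freq = 5. No: (freq=17, band=alpha, channel=8), since freq = 17.

Yes, No, Yes, No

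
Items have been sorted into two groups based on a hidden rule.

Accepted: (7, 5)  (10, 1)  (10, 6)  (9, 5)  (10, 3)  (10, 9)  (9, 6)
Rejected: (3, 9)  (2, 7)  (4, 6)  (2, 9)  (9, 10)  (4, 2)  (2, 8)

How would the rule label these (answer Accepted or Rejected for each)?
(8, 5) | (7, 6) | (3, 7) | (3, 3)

Accepted, Accepted, Rejected, Rejected

The classifier is using: first > second AND sum ≥ 9.
(8, 5): 8 > 5, 8+5 = 13 — passes, so Accepted.
(7, 6): 7 > 6, 7+6 = 13 — passes, so Accepted.
(3, 7): 3 < 7, 3+7 = 10 — does not pass, so Rejected.
(3, 3): 3 = 3, 3+3 = 6 — does not pass, so Rejected.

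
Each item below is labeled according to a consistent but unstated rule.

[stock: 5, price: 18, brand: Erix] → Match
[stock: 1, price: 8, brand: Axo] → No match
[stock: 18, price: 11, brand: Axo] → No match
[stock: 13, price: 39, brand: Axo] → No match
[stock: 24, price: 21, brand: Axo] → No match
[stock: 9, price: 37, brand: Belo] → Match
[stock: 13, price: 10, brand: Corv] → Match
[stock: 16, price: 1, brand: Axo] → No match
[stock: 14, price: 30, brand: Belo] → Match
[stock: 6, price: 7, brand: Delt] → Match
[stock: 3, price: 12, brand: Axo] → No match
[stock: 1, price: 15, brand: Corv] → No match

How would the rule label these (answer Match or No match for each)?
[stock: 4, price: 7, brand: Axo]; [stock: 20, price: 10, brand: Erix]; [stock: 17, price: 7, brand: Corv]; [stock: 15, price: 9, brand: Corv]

No match, Match, Match, Match

The common property of the 'Match' items is: brand is not Axo AND stock ≥ 3. No 'No match' item has it.
[stock: 4, price: 7, brand: Axo]: brand is Axo, stock = 4 — fails this test, so No match. [stock: 20, price: 10, brand: Erix]: brand is Erix, stock = 20 — meets the rule, so Match. [stock: 17, price: 7, brand: Corv]: brand is Corv, stock = 17 — meets the rule, so Match. [stock: 15, price: 9, brand: Corv]: brand is Corv, stock = 15 — meets the rule, so Match.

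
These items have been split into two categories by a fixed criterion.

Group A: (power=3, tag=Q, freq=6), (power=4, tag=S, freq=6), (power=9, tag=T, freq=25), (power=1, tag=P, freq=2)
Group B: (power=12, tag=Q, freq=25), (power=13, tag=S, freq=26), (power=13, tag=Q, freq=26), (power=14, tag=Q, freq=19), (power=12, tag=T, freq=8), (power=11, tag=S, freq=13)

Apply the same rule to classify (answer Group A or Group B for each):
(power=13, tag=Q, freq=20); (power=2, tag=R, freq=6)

All 'Group A' examples share one property — power ≤ 9 — and every 'Group B' example lacks it.
(power=13, tag=Q, freq=20): Group B (power = 13). (power=2, tag=R, freq=6): Group A (power = 2).

Group B, Group A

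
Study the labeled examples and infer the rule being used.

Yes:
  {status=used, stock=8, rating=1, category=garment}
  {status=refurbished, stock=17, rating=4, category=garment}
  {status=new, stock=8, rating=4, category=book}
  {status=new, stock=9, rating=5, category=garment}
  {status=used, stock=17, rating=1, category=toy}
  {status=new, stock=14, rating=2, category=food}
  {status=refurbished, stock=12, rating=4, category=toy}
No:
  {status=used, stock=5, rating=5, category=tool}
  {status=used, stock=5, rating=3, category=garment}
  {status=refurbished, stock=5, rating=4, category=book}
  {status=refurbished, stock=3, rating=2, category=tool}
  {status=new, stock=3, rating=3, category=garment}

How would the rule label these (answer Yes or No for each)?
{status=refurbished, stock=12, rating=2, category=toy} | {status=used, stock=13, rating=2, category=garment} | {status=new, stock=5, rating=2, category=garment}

All 'Yes' examples share one property — stock ≥ 8 — and every 'No' example lacks it.

Yes, Yes, No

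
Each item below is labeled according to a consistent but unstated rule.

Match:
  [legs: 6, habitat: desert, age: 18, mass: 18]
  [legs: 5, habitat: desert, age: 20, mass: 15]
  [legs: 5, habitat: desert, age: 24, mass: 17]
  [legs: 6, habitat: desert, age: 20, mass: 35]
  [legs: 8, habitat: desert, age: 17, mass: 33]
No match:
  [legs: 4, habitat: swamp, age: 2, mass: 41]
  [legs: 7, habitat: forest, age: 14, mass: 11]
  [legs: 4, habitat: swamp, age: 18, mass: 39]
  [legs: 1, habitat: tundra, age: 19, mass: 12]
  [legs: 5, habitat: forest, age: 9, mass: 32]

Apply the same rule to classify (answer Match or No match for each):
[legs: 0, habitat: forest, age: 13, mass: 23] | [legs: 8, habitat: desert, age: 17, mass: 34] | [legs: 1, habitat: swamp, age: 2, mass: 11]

Every 'Match' example satisfies: habitat is desert. None of the 'No match' examples do.
[legs: 0, habitat: forest, age: 13, mass: 23]: habitat is forest — does not pass, so No match. [legs: 8, habitat: desert, age: 17, mass: 34]: habitat is desert — matches, so Match. [legs: 1, habitat: swamp, age: 2, mass: 11]: habitat is swamp — does not pass, so No match.

No match, Match, No match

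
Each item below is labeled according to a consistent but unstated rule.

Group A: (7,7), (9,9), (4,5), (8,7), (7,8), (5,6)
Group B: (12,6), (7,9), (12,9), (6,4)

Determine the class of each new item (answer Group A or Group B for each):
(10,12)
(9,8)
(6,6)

Group B, Group A, Group A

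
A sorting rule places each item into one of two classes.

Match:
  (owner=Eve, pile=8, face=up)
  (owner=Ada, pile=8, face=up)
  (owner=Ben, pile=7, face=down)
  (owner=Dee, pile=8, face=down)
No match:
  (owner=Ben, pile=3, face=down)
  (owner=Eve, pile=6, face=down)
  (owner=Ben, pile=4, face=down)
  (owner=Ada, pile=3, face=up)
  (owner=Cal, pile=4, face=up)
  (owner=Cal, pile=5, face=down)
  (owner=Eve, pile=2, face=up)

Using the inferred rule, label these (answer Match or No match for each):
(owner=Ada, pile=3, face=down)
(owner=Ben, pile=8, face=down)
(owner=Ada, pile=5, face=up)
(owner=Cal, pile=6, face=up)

No match, Match, No match, No match

The pattern is that an item is 'Match' exactly when: pile ≥ 7.
(owner=Ada, pile=3, face=down): pile = 3, doesn't match → No match. (owner=Ben, pile=8, face=down): pile = 8, meets the rule → Match. (owner=Ada, pile=5, face=up): pile = 5, doesn't match → No match. (owner=Cal, pile=6, face=up): pile = 6, doesn't match → No match.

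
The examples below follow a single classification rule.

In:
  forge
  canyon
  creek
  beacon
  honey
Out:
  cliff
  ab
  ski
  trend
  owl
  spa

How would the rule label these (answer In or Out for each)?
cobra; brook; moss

In, In, Out

The classifier is using: has ≥ 2 vowels.
cobra: 2 vowels — qualifies, so In.
brook: 2 vowels — qualifies, so In.
moss: 1 vowel — does not satisfy this, so Out.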